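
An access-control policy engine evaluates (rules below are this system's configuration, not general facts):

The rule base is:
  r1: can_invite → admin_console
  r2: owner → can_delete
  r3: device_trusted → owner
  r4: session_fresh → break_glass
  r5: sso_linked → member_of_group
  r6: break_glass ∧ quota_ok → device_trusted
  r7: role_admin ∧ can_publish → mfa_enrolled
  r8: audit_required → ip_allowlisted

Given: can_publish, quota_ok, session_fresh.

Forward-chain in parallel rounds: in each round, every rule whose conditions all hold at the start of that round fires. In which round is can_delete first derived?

Round 1 fires r4, giving break_glass.
Round 2 fires r6, giving device_trusted.
Round 3 fires r3, giving owner.
Round 4 fires r2, giving can_delete.
can_delete first appears in round 4.

4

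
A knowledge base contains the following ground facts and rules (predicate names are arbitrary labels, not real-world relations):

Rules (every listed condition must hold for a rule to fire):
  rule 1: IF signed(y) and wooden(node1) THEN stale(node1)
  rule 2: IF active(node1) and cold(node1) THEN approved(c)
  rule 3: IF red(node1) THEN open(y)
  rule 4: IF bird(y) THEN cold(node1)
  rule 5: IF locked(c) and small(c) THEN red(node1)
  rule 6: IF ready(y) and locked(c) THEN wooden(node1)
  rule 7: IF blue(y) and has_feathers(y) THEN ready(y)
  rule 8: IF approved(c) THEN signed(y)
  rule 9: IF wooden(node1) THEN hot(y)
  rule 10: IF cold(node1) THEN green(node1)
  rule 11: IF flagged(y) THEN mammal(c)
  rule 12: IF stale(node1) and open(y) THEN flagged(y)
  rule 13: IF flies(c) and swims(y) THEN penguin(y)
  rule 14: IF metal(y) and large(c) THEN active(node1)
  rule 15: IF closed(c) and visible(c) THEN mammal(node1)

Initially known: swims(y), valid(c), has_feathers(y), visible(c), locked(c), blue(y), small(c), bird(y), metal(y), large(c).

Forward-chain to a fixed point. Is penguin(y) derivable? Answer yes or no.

Round 1 — rule 4, rule 5, rule 7, rule 14, derive cold(node1), red(node1), ready(y), active(node1).
Round 2 — rule 2, rule 3, rule 6, rule 10, derive approved(c), open(y), wooden(node1), green(node1).
Round 3 — rule 8, rule 9, derive signed(y), hot(y).
Round 4 — rule 1, derive stale(node1).
Round 5 — rule 12, derive flagged(y).
Round 6 — rule 11, derive mammal(c).
Fixed point reached. penguin(y) is concluded only by rule 13; rule 13 needs flies(c) (never derived).

no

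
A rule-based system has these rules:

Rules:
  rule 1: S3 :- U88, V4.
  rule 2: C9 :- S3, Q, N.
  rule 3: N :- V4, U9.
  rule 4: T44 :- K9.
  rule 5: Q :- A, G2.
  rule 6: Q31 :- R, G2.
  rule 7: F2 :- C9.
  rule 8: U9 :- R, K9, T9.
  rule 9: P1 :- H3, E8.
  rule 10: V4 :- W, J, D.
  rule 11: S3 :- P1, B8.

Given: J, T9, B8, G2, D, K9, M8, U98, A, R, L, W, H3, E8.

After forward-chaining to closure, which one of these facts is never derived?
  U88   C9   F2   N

Round 1: rule 4 [T44 :- K9.]; rule 5 [Q :- A, G2.]; rule 6 [Q31 :- R, G2.]; rule 8 [U9 :- R, K9, T9.]; rule 9 [P1 :- H3, E8.]; rule 10 [V4 :- W, J, D.]. New: T44, Q, Q31, U9, P1, V4.
Round 2: rule 3 [N :- V4, U9.]; rule 11 [S3 :- P1, B8.]. New: N, S3.
Round 3: rule 2 [C9 :- S3, Q, N.]. New: C9.
Round 4: rule 7 [F2 :- C9.]. New: F2.
Derived: C9 (round 3), F2 (round 4), N (round 2). U88 never appears in any round.

U88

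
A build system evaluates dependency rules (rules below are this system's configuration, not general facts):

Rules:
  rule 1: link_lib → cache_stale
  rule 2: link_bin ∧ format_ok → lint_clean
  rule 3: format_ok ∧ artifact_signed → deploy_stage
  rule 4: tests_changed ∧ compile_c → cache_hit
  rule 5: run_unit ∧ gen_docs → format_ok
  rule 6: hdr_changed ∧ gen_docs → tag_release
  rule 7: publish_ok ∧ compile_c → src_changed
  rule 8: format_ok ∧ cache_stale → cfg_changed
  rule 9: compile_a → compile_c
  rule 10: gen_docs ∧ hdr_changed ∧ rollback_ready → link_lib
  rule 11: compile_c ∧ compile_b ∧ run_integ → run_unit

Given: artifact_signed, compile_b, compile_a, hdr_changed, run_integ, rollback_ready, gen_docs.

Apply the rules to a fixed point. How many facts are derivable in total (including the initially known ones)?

Round 1 — rule 6, rule 9, rule 10, derive tag_release, compile_c, link_lib.
Round 2 — rule 1, rule 11, derive cache_stale, run_unit.
Round 3 — rule 5, derive format_ok.
Round 4 — rule 3, rule 8, derive deploy_stage, cfg_changed.
Closure: {artifact_signed, cache_stale, cfg_changed, compile_a, compile_b, compile_c, deploy_stage, format_ok, gen_docs, hdr_changed, link_lib, rollback_ready, run_integ, run_unit, tag_release} — 15 facts.

15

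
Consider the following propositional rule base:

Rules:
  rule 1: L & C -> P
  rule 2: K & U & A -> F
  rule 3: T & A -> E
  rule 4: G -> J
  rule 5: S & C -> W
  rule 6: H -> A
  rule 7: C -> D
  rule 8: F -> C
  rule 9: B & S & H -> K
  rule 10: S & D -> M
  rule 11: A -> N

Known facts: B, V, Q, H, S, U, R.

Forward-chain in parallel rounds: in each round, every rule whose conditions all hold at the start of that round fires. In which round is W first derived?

4

Round 1: rule 6 [H -> A]; rule 9 [B & S & H -> K]. New: A, K.
Round 2: rule 2 [K & U & A -> F]; rule 11 [A -> N]. New: F, N.
Round 3: rule 8 [F -> C]. New: C.
Round 4: rule 5 [S & C -> W]; rule 7 [C -> D]. New: W, D.
W first appears in round 4.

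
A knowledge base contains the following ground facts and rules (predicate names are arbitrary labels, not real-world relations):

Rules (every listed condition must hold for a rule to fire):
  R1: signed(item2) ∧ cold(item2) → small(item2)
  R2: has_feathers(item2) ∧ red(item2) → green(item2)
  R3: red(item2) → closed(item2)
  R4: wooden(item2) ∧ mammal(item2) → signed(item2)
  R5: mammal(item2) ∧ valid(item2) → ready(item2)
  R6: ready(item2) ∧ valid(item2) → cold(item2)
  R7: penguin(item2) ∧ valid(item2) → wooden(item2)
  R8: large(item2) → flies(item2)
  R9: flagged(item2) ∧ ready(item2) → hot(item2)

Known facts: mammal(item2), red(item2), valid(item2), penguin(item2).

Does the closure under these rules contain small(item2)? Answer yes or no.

Round 1: R3 [red(item2) → closed(item2)]; R5 [mammal(item2) ∧ valid(item2) → ready(item2)]; R7 [penguin(item2) ∧ valid(item2) → wooden(item2)]. New: closed(item2), ready(item2), wooden(item2).
Round 2: R4 [wooden(item2) ∧ mammal(item2) → signed(item2)]; R6 [ready(item2) ∧ valid(item2) → cold(item2)]. New: signed(item2), cold(item2).
Round 3: R1 [signed(item2) ∧ cold(item2) → small(item2)]. New: small(item2).
small(item2) appears in round 3, so it is derivable.

yes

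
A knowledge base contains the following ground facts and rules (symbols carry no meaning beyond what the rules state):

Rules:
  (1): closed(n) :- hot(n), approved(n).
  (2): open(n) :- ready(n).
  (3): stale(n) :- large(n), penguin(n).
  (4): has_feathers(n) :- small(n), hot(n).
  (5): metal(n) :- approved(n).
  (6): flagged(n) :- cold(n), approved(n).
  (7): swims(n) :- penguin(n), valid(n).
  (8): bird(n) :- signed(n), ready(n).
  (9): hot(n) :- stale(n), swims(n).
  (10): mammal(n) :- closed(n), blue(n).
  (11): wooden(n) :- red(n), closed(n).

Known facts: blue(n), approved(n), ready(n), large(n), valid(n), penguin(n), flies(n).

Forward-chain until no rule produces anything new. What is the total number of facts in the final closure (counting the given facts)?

14

Round 1: (2) [open(n) :- ready(n).]; (3) [stale(n) :- large(n), penguin(n).]; (5) [metal(n) :- approved(n).]; (7) [swims(n) :- penguin(n), valid(n).]. New: open(n), stale(n), metal(n), swims(n).
Round 2: (9) [hot(n) :- stale(n), swims(n).]. New: hot(n).
Round 3: (1) [closed(n) :- hot(n), approved(n).]. New: closed(n).
Round 4: (10) [mammal(n) :- closed(n), blue(n).]. New: mammal(n).
Closure: {approved(n), blue(n), closed(n), flies(n), hot(n), large(n), mammal(n), metal(n), open(n), penguin(n), ready(n), stale(n), swims(n), valid(n)} — 14 facts.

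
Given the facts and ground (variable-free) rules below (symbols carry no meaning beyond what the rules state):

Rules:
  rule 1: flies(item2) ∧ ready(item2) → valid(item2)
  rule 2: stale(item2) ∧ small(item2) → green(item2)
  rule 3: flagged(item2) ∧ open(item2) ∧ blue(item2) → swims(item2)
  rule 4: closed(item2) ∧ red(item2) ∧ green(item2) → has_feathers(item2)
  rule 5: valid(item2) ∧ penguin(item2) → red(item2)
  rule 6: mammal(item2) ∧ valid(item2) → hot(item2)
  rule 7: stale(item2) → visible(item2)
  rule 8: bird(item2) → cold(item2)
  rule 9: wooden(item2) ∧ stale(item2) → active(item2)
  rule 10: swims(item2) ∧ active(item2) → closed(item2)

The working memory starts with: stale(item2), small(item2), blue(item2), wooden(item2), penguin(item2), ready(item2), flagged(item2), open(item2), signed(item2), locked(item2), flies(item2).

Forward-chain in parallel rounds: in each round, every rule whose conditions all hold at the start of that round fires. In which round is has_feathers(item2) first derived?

3

Round 1: rule 1 [flies(item2) ∧ ready(item2) → valid(item2)]; rule 2 [stale(item2) ∧ small(item2) → green(item2)]; rule 3 [flagged(item2) ∧ open(item2) ∧ blue(item2) → swims(item2)]; rule 7 [stale(item2) → visible(item2)]; rule 9 [wooden(item2) ∧ stale(item2) → active(item2)]. New: valid(item2), green(item2), swims(item2), visible(item2), active(item2).
Round 2: rule 5 [valid(item2) ∧ penguin(item2) → red(item2)]; rule 10 [swims(item2) ∧ active(item2) → closed(item2)]. New: red(item2), closed(item2).
Round 3: rule 4 [closed(item2) ∧ red(item2) ∧ green(item2) → has_feathers(item2)]. New: has_feathers(item2).
has_feathers(item2) first appears in round 3.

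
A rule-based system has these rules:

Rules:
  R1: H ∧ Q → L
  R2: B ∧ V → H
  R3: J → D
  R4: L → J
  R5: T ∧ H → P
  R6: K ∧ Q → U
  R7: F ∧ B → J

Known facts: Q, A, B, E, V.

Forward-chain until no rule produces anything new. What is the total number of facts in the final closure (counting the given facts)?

Round 1 fires R2, giving H.
Round 2 fires R1, giving L.
Round 3 fires R4, giving J.
Round 4 fires R3, giving D.
Closure: {A, B, D, E, H, J, L, Q, V} — 9 facts.

9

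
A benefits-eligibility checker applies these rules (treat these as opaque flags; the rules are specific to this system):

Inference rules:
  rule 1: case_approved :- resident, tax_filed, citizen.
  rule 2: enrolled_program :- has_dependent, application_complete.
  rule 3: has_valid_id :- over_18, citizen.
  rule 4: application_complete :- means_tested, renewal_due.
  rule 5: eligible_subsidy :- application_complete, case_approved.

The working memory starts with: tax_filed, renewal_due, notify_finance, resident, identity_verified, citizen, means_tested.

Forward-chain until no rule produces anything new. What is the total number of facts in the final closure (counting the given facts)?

10

Round 1: rule 1 [case_approved :- resident, tax_filed, citizen.]; rule 4 [application_complete :- means_tested, renewal_due.]. Adds case_approved, application_complete.
Round 2: rule 5 [eligible_subsidy :- application_complete, case_approved.]. Adds eligible_subsidy.
Closure: {application_complete, case_approved, citizen, eligible_subsidy, identity_verified, means_tested, notify_finance, renewal_due, resident, tax_filed} — 10 facts.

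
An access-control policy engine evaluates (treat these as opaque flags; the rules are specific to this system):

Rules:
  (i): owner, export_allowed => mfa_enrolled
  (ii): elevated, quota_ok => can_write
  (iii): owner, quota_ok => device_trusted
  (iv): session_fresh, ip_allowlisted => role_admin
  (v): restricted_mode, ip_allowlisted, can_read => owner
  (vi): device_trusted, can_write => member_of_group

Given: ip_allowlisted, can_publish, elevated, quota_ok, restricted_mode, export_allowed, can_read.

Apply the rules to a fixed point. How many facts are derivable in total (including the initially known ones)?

Round 1 fires (ii), (v), giving can_write, owner.
Round 2 fires (i), (iii), giving mfa_enrolled, device_trusted.
Round 3 fires (vi), giving member_of_group.
Closure: {can_publish, can_read, can_write, device_trusted, elevated, export_allowed, ip_allowlisted, member_of_group, mfa_enrolled, owner, quota_ok, restricted_mode} — 12 facts.

12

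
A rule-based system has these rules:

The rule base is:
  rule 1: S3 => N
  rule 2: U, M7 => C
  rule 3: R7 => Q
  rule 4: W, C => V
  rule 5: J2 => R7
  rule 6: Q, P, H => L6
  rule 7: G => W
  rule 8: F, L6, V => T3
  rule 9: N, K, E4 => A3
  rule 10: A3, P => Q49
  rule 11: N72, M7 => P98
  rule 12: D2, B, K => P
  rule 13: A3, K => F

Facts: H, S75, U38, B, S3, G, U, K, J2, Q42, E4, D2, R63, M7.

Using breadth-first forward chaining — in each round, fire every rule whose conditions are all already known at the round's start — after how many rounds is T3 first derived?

Round 1 — rule 1, rule 2, rule 5, rule 7, rule 12, derive N, C, R7, W, P.
Round 2 — rule 3, rule 4, rule 9, derive Q, V, A3.
Round 3 — rule 6, rule 10, rule 13, derive L6, Q49, F.
Round 4 — rule 8, derive T3.
T3 first appears in round 4.

4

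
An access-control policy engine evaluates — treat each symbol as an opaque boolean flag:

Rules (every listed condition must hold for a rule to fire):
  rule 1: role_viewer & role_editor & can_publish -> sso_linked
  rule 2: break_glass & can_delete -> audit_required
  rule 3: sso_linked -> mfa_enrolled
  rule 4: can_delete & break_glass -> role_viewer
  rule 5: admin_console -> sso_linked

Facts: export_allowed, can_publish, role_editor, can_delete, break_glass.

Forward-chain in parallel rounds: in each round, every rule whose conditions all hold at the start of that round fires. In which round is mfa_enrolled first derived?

Round 1: rule 2 [break_glass & can_delete -> audit_required]; rule 4 [can_delete & break_glass -> role_viewer]. Adds audit_required, role_viewer.
Round 2: rule 1 [role_viewer & role_editor & can_publish -> sso_linked]. Adds sso_linked.
Round 3: rule 3 [sso_linked -> mfa_enrolled]. Adds mfa_enrolled.
mfa_enrolled first appears in round 3.

3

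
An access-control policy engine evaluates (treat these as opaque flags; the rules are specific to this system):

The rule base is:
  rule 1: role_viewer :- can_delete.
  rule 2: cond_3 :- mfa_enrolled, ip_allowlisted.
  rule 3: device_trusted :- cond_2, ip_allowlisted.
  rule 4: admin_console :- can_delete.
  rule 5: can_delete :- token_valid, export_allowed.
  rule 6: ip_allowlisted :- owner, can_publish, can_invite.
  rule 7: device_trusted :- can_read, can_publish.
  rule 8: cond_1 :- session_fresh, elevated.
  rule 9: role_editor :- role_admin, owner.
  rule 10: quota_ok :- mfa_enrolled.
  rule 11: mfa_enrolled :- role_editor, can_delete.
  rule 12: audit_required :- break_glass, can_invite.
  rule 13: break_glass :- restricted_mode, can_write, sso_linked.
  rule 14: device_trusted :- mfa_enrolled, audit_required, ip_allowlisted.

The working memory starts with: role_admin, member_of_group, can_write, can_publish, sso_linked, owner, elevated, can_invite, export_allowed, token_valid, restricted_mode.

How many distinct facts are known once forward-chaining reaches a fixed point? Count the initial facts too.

[1] rule 5 [can_delete :- token_valid, export_allowed.]; rule 6 [ip_allowlisted :- owner, can_publish, can_invite.]; rule 9 [role_editor :- role_admin, owner.]; rule 13 [break_glass :- restricted_mode, can_write, sso_linked.]. ⇒ new: can_delete, ip_allowlisted, role_editor, break_glass.
[2] rule 1 [role_viewer :- can_delete.]; rule 4 [admin_console :- can_delete.]; rule 11 [mfa_enrolled :- role_editor, can_delete.]; rule 12 [audit_required :- break_glass, can_invite.]. ⇒ new: role_viewer, admin_console, mfa_enrolled, audit_required.
[3] rule 2 [cond_3 :- mfa_enrolled, ip_allowlisted.]; rule 10 [quota_ok :- mfa_enrolled.]; rule 14 [device_trusted :- mfa_enrolled, audit_required, ip_allowlisted.]. ⇒ new: cond_3, quota_ok, device_trusted.
Closure: {admin_console, audit_required, break_glass, can_delete, can_invite, can_publish, can_write, cond_3, device_trusted, elevated, export_allowed, ip_allowlisted, member_of_group, mfa_enrolled, owner, quota_ok, restricted_mode, role_admin, role_editor, role_viewer, sso_linked, token_valid} — 22 facts.

22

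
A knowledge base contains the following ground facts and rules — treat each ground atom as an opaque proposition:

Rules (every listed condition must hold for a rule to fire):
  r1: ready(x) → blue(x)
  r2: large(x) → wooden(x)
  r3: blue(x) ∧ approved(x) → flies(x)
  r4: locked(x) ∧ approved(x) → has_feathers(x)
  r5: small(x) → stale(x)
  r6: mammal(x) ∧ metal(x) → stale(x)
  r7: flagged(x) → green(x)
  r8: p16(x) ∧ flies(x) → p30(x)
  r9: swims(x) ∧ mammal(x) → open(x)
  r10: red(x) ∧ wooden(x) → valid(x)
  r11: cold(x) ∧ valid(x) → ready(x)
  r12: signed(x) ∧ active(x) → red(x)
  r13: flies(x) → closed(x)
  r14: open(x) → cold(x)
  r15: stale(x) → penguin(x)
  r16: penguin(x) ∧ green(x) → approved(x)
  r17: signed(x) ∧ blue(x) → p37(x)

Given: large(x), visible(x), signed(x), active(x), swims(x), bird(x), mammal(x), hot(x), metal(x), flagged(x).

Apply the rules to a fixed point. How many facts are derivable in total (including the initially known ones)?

Round 1 — r2, r6, r7, r9, r12, derive wooden(x), stale(x), green(x), open(x), red(x).
Round 2 — r10, r14, r15, derive valid(x), cold(x), penguin(x).
Round 3 — r11, r16, derive ready(x), approved(x).
Round 4 — r1, derive blue(x).
Round 5 — r3, r17, derive flies(x), p37(x).
Round 6 — r13, derive closed(x).
Closure: {active(x), approved(x), bird(x), blue(x), closed(x), cold(x), flagged(x), flies(x), green(x), hot(x), large(x), mammal(x), metal(x), open(x), p37(x), penguin(x), ready(x), red(x), signed(x), stale(x), swims(x), valid(x), visible(x), wooden(x)} — 24 facts.

24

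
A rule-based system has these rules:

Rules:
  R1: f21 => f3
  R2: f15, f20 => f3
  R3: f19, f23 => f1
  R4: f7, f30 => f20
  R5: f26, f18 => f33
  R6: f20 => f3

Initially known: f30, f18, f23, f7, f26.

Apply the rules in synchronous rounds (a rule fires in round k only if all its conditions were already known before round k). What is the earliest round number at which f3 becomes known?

2

Round 1: R4 [f7, f30 => f20]; R5 [f26, f18 => f33]. New: f20, f33.
Round 2: R6 [f20 => f3]. New: f3.
f3 first appears in round 2.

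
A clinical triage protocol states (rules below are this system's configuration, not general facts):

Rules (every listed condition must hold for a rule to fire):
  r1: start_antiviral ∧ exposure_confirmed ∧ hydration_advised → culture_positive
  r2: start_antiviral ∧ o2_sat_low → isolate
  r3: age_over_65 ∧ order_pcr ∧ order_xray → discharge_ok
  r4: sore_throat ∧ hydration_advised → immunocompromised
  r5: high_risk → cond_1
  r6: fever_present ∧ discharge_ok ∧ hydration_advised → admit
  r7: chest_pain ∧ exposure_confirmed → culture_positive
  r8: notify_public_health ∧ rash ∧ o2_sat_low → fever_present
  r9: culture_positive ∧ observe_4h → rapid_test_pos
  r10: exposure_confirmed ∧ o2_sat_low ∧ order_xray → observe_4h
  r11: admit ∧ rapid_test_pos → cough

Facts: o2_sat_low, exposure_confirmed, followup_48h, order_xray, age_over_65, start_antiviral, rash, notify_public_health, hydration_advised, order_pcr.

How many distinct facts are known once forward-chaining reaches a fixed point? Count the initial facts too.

Round 1 fires r1, r2, r3, r8, r10, giving culture_positive, isolate, discharge_ok, fever_present, observe_4h.
Round 2 fires r6, r9, giving admit, rapid_test_pos.
Round 3 fires r11, giving cough.
Closure: {admit, age_over_65, cough, culture_positive, discharge_ok, exposure_confirmed, fever_present, followup_48h, hydration_advised, isolate, notify_public_health, o2_sat_low, observe_4h, order_pcr, order_xray, rapid_test_pos, rash, start_antiviral} — 18 facts.

18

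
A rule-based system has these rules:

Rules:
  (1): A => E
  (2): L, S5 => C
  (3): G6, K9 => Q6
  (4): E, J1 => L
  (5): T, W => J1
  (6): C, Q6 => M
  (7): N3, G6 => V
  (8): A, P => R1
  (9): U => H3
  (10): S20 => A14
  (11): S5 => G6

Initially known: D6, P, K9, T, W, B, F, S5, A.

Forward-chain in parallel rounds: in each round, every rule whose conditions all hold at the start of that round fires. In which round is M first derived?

4

Round 1: (1) [A => E]; (5) [T, W => J1]; (8) [A, P => R1]; (11) [S5 => G6]. Adds E, J1, R1, G6.
Round 2: (3) [G6, K9 => Q6]; (4) [E, J1 => L]. Adds Q6, L.
Round 3: (2) [L, S5 => C]. Adds C.
Round 4: (6) [C, Q6 => M]. Adds M.
M first appears in round 4.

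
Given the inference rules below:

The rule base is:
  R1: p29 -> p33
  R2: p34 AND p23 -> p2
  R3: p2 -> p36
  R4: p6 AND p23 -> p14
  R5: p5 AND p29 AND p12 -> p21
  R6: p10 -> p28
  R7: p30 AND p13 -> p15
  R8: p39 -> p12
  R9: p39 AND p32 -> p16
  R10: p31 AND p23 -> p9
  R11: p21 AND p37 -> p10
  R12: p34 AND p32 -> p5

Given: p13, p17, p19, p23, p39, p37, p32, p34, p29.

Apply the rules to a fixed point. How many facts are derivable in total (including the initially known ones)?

18

Round 1 fires R1, R2, R8, R9, R12, giving p33, p2, p12, p16, p5.
Round 2 fires R3, R5, giving p36, p21.
Round 3 fires R11, giving p10.
Round 4 fires R6, giving p28.
Closure: {p10, p12, p13, p16, p17, p19, p2, p21, p23, p28, p29, p32, p33, p34, p36, p37, p39, p5} — 18 facts.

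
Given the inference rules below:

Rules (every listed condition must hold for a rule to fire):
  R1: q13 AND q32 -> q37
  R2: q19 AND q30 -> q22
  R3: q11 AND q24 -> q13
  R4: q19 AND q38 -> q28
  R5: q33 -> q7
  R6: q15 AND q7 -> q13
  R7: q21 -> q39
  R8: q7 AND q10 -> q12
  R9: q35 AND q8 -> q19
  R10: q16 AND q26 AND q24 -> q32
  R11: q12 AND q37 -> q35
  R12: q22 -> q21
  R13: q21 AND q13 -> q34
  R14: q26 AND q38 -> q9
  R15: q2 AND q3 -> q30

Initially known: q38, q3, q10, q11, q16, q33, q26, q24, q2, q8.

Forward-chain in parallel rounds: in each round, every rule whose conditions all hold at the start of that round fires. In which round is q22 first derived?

5

Round 1: R3 [q11 AND q24 -> q13]; R5 [q33 -> q7]; R10 [q16 AND q26 AND q24 -> q32]; R14 [q26 AND q38 -> q9]; R15 [q2 AND q3 -> q30]. New: q13, q7, q32, q9, q30.
Round 2: R1 [q13 AND q32 -> q37]; R8 [q7 AND q10 -> q12]. New: q37, q12.
Round 3: R11 [q12 AND q37 -> q35]. New: q35.
Round 4: R9 [q35 AND q8 -> q19]. New: q19.
Round 5: R2 [q19 AND q30 -> q22]; R4 [q19 AND q38 -> q28]. New: q22, q28.
q22 first appears in round 5.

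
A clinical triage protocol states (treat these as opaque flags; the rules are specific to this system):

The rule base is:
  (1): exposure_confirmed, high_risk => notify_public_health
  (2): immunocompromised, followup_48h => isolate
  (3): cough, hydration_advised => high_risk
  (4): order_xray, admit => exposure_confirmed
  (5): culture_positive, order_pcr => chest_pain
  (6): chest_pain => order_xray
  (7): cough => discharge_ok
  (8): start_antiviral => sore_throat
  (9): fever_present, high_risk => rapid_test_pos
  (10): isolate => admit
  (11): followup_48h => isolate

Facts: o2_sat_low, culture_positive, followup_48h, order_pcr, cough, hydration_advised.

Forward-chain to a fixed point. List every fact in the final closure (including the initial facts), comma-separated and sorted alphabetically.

[1] (3) [cough, hydration_advised => high_risk]; (5) [culture_positive, order_pcr => chest_pain]; (7) [cough => discharge_ok]; (11) [followup_48h => isolate]. ⇒ new: high_risk, chest_pain, discharge_ok, isolate.
[2] (6) [chest_pain => order_xray]; (10) [isolate => admit]. ⇒ new: order_xray, admit.
[3] (4) [order_xray, admit => exposure_confirmed]. ⇒ new: exposure_confirmed.
[4] (1) [exposure_confirmed, high_risk => notify_public_health]. ⇒ new: notify_public_health.

admit, chest_pain, cough, culture_positive, discharge_ok, exposure_confirmed, followup_48h, high_risk, hydration_advised, isolate, notify_public_health, o2_sat_low, order_pcr, order_xray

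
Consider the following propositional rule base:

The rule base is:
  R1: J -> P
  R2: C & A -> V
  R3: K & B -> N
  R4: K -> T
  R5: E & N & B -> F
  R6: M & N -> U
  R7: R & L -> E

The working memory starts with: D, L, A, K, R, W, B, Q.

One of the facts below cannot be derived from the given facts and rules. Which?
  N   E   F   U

U

Round 1: R3 [K & B -> N]; R4 [K -> T]; R7 [R & L -> E]. Adds N, T, E.
Round 2: R5 [E & N & B -> F]. Adds F.
Derived: F (round 2), N (round 1), E (round 1). U never appears in any round.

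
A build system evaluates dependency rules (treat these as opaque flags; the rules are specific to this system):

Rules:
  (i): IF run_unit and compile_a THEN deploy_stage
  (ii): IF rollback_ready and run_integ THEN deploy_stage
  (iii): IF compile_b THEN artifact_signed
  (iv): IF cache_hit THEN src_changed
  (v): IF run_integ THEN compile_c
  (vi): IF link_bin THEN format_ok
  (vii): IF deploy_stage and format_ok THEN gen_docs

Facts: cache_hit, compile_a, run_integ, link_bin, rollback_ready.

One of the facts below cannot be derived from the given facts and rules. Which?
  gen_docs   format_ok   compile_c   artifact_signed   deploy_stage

Round 1: (ii) [IF rollback_ready and run_integ THEN deploy_stage]; (iv) [IF cache_hit THEN src_changed]; (v) [IF run_integ THEN compile_c]; (vi) [IF link_bin THEN format_ok]. New: deploy_stage, src_changed, compile_c, format_ok.
Round 2: (vii) [IF deploy_stage and format_ok THEN gen_docs]. New: gen_docs.
Derived: compile_c (round 1), format_ok (round 1), deploy_stage (round 1), gen_docs (round 2). artifact_signed never appears in any round.

artifact_signed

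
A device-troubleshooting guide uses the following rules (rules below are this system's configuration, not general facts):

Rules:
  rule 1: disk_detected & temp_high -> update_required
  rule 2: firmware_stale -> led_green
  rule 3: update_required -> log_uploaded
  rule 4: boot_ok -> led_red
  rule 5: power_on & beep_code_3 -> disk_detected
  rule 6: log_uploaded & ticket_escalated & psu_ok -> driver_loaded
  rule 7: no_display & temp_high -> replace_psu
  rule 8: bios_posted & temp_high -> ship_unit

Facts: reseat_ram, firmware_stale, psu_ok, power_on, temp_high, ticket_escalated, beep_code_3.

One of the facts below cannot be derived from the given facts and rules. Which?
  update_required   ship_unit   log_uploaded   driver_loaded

Round 1 — rule 2, rule 5, derive led_green, disk_detected.
Round 2 — rule 1, derive update_required.
Round 3 — rule 3, derive log_uploaded.
Round 4 — rule 6, derive driver_loaded.
Derived: update_required (round 2), driver_loaded (round 4), log_uploaded (round 3). ship_unit never appears in any round.

ship_unit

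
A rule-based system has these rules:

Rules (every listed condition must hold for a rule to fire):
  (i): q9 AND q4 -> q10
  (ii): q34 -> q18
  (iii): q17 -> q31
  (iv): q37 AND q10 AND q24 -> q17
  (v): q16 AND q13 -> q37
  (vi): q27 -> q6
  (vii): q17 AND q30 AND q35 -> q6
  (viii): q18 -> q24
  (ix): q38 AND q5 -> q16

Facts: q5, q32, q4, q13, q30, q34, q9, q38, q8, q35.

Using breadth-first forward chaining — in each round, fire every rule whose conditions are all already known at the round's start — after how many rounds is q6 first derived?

4

[1] (i) [q9 AND q4 -> q10]; (ii) [q34 -> q18]; (ix) [q38 AND q5 -> q16]. ⇒ new: q10, q18, q16.
[2] (v) [q16 AND q13 -> q37]; (viii) [q18 -> q24]. ⇒ new: q37, q24.
[3] (iv) [q37 AND q10 AND q24 -> q17]. ⇒ new: q17.
[4] (iii) [q17 -> q31]; (vii) [q17 AND q30 AND q35 -> q6]. ⇒ new: q31, q6.
q6 first appears in round 4.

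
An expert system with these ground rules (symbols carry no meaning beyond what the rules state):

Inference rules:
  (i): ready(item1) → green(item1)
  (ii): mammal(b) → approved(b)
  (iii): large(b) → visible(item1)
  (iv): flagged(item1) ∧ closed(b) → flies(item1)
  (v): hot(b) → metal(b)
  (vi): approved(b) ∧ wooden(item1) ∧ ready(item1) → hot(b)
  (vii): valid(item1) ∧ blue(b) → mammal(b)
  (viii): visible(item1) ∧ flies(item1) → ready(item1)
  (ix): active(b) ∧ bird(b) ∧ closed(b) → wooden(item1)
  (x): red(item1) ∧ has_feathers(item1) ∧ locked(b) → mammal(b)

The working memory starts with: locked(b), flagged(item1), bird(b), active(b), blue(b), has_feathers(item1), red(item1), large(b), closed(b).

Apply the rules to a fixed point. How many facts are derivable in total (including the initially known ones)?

18

Round 1 — (iii), (iv), (ix), (x), derive visible(item1), flies(item1), wooden(item1), mammal(b).
Round 2 — (ii), (viii), derive approved(b), ready(item1).
Round 3 — (i), (vi), derive green(item1), hot(b).
Round 4 — (v), derive metal(b).
Closure: {active(b), approved(b), bird(b), blue(b), closed(b), flagged(item1), flies(item1), green(item1), has_feathers(item1), hot(b), large(b), locked(b), mammal(b), metal(b), ready(item1), red(item1), visible(item1), wooden(item1)} — 18 facts.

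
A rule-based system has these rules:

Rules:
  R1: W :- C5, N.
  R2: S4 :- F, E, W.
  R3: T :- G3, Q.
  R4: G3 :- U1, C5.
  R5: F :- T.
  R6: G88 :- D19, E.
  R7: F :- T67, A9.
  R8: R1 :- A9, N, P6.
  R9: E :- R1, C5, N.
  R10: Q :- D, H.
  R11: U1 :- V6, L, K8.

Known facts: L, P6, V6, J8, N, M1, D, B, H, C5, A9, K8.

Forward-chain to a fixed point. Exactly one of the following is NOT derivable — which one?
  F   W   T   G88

G88

Round 1 fires R1, R8, R10, R11, giving W, R1, Q, U1.
Round 2 fires R4, R9, giving G3, E.
Round 3 fires R3, giving T.
Round 4 fires R5, giving F.
Round 5 fires R2, giving S4.
Derived: W (round 1), T (round 3), F (round 4). G88 never appears in any round.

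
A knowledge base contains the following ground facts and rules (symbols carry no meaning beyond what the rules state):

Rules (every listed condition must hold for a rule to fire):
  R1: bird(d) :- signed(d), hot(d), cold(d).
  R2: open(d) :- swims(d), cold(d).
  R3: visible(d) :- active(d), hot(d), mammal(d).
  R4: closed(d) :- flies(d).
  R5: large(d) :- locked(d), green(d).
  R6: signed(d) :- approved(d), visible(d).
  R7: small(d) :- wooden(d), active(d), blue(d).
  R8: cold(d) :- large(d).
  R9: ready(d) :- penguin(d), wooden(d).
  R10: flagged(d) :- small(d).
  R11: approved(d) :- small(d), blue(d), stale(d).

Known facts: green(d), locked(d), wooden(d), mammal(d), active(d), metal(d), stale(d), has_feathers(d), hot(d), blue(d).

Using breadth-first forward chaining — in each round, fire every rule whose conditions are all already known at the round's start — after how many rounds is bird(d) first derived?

4

Round 1: R3 [visible(d) :- active(d), hot(d), mammal(d).]; R5 [large(d) :- locked(d), green(d).]; R7 [small(d) :- wooden(d), active(d), blue(d).]. Adds visible(d), large(d), small(d).
Round 2: R8 [cold(d) :- large(d).]; R10 [flagged(d) :- small(d).]; R11 [approved(d) :- small(d), blue(d), stale(d).]. Adds cold(d), flagged(d), approved(d).
Round 3: R6 [signed(d) :- approved(d), visible(d).]. Adds signed(d).
Round 4: R1 [bird(d) :- signed(d), hot(d), cold(d).]. Adds bird(d).
bird(d) first appears in round 4.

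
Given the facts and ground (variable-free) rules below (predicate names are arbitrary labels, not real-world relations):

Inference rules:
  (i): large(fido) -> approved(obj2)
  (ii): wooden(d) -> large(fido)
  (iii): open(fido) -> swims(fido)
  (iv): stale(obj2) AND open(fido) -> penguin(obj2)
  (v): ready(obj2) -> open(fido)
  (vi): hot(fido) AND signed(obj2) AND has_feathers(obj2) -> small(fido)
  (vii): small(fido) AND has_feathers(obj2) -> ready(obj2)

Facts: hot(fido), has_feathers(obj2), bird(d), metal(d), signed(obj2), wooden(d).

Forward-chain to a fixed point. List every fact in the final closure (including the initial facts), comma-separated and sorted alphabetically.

[1] (ii) [wooden(d) -> large(fido)]; (vi) [hot(fido) AND signed(obj2) AND has_feathers(obj2) -> small(fido)]. ⇒ new: large(fido), small(fido).
[2] (i) [large(fido) -> approved(obj2)]; (vii) [small(fido) AND has_feathers(obj2) -> ready(obj2)]. ⇒ new: approved(obj2), ready(obj2).
[3] (v) [ready(obj2) -> open(fido)]. ⇒ new: open(fido).
[4] (iii) [open(fido) -> swims(fido)]. ⇒ new: swims(fido).

approved(obj2), bird(d), has_feathers(obj2), hot(fido), large(fido), metal(d), open(fido), ready(obj2), signed(obj2), small(fido), swims(fido), wooden(d)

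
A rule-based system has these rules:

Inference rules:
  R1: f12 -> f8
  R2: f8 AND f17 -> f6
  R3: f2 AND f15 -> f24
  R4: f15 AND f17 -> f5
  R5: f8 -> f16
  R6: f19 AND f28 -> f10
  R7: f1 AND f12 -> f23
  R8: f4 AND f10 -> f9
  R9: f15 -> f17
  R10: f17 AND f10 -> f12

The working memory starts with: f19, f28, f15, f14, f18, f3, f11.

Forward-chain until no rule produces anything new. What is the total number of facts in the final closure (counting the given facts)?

14

Round 1: R6 [f19 AND f28 -> f10]; R9 [f15 -> f17]. Adds f10, f17.
Round 2: R4 [f15 AND f17 -> f5]; R10 [f17 AND f10 -> f12]. Adds f5, f12.
Round 3: R1 [f12 -> f8]. Adds f8.
Round 4: R2 [f8 AND f17 -> f6]; R5 [f8 -> f16]. Adds f6, f16.
Closure: {f10, f11, f12, f14, f15, f16, f17, f18, f19, f28, f3, f5, f6, f8} — 14 facts.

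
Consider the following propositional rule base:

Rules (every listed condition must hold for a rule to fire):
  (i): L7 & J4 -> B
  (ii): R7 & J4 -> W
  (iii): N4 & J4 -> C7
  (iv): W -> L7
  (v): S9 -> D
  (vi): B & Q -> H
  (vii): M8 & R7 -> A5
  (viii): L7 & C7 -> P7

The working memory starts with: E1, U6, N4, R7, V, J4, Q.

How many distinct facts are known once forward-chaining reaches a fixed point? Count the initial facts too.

Round 1: (ii) [R7 & J4 -> W]; (iii) [N4 & J4 -> C7]. New: W, C7.
Round 2: (iv) [W -> L7]. New: L7.
Round 3: (i) [L7 & J4 -> B]; (viii) [L7 & C7 -> P7]. New: B, P7.
Round 4: (vi) [B & Q -> H]. New: H.
Closure: {B, C7, E1, H, J4, L7, N4, P7, Q, R7, U6, V, W} — 13 facts.

13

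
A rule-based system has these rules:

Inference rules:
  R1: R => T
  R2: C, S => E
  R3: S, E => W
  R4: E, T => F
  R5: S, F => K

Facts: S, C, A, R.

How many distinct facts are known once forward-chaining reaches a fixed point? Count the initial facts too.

Round 1: R1 [R => T]; R2 [C, S => E]. Adds T, E.
Round 2: R3 [S, E => W]; R4 [E, T => F]. Adds W, F.
Round 3: R5 [S, F => K]. Adds K.
Closure: {A, C, E, F, K, R, S, T, W} — 9 facts.

9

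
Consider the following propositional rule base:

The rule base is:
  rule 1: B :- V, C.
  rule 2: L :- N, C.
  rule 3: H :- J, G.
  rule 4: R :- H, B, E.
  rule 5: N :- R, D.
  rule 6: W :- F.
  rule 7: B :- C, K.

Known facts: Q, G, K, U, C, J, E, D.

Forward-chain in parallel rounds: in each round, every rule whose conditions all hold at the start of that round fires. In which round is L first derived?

Round 1: rule 3 [H :- J, G.]; rule 7 [B :- C, K.]. New: H, B.
Round 2: rule 4 [R :- H, B, E.]. New: R.
Round 3: rule 5 [N :- R, D.]. New: N.
Round 4: rule 2 [L :- N, C.]. New: L.
L first appears in round 4.

4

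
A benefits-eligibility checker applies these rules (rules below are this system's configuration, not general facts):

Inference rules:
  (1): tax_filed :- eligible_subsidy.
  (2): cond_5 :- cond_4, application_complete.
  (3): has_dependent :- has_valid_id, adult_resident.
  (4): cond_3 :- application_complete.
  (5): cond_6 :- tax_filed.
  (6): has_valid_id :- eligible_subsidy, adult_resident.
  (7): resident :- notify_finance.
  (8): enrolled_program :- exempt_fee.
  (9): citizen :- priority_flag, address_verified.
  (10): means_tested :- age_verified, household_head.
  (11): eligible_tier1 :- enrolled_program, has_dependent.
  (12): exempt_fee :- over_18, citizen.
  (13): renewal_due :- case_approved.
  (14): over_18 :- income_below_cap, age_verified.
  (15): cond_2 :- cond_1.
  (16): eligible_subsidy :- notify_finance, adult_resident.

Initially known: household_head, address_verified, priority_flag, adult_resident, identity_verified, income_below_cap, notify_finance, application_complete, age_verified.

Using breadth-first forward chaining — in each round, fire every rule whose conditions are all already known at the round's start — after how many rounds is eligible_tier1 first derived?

Round 1 — (4), (7), (9), (10), (14), (16), derive cond_3, resident, citizen, means_tested, over_18, eligible_subsidy.
Round 2 — (1), (6), (12), derive tax_filed, has_valid_id, exempt_fee.
Round 3 — (3), (5), (8), derive has_dependent, cond_6, enrolled_program.
Round 4 — (11), derive eligible_tier1.
eligible_tier1 first appears in round 4.

4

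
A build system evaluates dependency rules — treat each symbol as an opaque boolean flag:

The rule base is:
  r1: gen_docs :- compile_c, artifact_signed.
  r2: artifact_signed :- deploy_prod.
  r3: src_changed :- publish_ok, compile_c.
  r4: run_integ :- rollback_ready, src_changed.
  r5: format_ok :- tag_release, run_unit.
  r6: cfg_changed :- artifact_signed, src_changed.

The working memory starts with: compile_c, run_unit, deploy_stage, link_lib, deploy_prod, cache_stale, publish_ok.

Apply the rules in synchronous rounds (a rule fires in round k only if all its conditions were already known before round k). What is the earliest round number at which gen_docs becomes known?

2

Round 1: r2 [artifact_signed :- deploy_prod.]; r3 [src_changed :- publish_ok, compile_c.]. New: artifact_signed, src_changed.
Round 2: r1 [gen_docs :- compile_c, artifact_signed.]; r6 [cfg_changed :- artifact_signed, src_changed.]. New: gen_docs, cfg_changed.
gen_docs first appears in round 2.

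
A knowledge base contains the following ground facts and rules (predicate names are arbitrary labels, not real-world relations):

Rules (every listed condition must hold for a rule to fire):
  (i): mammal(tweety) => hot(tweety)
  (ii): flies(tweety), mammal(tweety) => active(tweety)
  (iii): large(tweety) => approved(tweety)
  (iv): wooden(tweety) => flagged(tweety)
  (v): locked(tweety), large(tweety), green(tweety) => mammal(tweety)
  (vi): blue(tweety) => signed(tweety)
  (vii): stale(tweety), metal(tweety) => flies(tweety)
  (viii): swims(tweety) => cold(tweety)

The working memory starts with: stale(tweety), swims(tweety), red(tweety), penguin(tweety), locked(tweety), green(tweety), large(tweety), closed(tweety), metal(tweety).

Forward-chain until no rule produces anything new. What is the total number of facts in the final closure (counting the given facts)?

15

Round 1: (iii) [large(tweety) => approved(tweety)]; (v) [locked(tweety), large(tweety), green(tweety) => mammal(tweety)]; (vii) [stale(tweety), metal(tweety) => flies(tweety)]; (viii) [swims(tweety) => cold(tweety)]. New: approved(tweety), mammal(tweety), flies(tweety), cold(tweety).
Round 2: (i) [mammal(tweety) => hot(tweety)]; (ii) [flies(tweety), mammal(tweety) => active(tweety)]. New: hot(tweety), active(tweety).
Closure: {active(tweety), approved(tweety), closed(tweety), cold(tweety), flies(tweety), green(tweety), hot(tweety), large(tweety), locked(tweety), mammal(tweety), metal(tweety), penguin(tweety), red(tweety), stale(tweety), swims(tweety)} — 15 facts.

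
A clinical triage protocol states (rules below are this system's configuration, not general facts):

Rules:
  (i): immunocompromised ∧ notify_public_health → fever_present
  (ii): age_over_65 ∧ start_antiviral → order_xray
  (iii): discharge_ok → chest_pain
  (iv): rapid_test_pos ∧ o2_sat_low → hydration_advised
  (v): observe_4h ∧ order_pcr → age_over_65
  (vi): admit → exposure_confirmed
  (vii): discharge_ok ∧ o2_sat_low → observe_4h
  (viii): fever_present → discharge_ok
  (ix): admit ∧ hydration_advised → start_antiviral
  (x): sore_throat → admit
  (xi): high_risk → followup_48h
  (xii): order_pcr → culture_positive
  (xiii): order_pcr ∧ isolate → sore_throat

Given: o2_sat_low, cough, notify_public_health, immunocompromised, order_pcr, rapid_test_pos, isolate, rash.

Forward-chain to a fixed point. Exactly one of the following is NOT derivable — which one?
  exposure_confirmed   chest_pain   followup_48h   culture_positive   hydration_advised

followup_48h

[1] (i) [immunocompromised ∧ notify_public_health → fever_present]; (iv) [rapid_test_pos ∧ o2_sat_low → hydration_advised]; (xii) [order_pcr → culture_positive]; (xiii) [order_pcr ∧ isolate → sore_throat]. ⇒ new: fever_present, hydration_advised, culture_positive, sore_throat.
[2] (viii) [fever_present → discharge_ok]; (x) [sore_throat → admit]. ⇒ new: discharge_ok, admit.
[3] (iii) [discharge_ok → chest_pain]; (vi) [admit → exposure_confirmed]; (vii) [discharge_ok ∧ o2_sat_low → observe_4h]; (ix) [admit ∧ hydration_advised → start_antiviral]. ⇒ new: chest_pain, exposure_confirmed, observe_4h, start_antiviral.
[4] (v) [observe_4h ∧ order_pcr → age_over_65]. ⇒ new: age_over_65.
[5] (ii) [age_over_65 ∧ start_antiviral → order_xray]. ⇒ new: order_xray.
Derived: exposure_confirmed (round 3), chest_pain (round 3), hydration_advised (round 1), culture_positive (round 1). followup_48h never appears in any round.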